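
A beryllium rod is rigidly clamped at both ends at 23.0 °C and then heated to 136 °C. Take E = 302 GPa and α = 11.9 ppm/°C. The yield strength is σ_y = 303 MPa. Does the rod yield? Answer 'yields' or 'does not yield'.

ΔT = 113.0 K. Constrained thermal stress σ = E·α·ΔT = 302.0×10³ MPa × 11.9×10⁻⁶ × 113.0 = 406 MPa (compressive).
Compare to σ_y = 303 MPa: σ ≥ σ_y, so it yields.

yields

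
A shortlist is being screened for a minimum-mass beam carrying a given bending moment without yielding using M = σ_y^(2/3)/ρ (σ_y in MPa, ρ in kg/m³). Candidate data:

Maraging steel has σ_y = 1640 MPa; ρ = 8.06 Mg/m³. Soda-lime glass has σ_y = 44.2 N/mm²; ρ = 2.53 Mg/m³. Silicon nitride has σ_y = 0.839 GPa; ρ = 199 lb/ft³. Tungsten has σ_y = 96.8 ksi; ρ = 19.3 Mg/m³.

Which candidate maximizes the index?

After converting to SI:
  maraging steel: σ_y = 1640 MPa, ρ = 8060 kg/m³
  soda-lime glass: σ_y = 44.20 MPa, ρ = 2530 kg/m³
  silicon nitride: σ_y = 839.0 MPa, ρ = 3188 kg/m³
  tungsten: σ_y = 667.4 MPa, ρ = 19300 kg/m³
  silicon nitride: M = 27.9×10⁻³
  maraging steel: M = 17.3×10⁻³
  soda-lime glass: M = 4.94×10⁻³
  tungsten: M = 3.96×10⁻³
Silicon nitride ranks first.

silicon nitride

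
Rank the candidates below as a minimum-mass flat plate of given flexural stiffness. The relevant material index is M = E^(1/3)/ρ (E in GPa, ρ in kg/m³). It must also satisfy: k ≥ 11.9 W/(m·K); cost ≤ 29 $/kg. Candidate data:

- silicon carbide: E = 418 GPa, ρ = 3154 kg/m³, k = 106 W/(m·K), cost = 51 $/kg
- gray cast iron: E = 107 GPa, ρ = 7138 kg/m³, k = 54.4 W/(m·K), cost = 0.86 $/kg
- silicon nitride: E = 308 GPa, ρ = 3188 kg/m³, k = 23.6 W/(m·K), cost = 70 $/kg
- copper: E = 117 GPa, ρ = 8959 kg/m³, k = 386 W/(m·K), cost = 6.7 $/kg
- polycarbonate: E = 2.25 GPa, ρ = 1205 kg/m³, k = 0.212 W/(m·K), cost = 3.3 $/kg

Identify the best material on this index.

Screen on constraints: k ≥ 11.9 W/(m·K); cost ≤ 29 $/kg. Survivors: gray cast iron, copper.
Evaluate M for each candidate:
  gray cast iron: M = 0.665×10⁻³
  copper: M = 0.546×10⁻³
Highest index: gray cast iron.

gray cast iron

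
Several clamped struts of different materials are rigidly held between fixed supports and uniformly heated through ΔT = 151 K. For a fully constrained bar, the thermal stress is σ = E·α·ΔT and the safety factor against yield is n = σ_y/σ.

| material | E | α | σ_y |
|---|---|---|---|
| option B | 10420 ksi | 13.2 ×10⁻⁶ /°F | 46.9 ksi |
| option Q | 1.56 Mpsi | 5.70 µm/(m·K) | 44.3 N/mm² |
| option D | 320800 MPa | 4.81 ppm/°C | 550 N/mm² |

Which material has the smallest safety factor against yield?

Per material, after unit conversion:
  option B: E = 71.84, α = 23.8, σ_y = 323.4 → σ = 258 MPa, n = 1.25
  option Q: E = 10.76, α = 5.70, σ_y = 44.30 → σ = 9.26 MPa, n = 4.79
  option D: E = 320.8, α = 4.81, σ_y = 550.0 → σ = 233 MPa, n = 2.36
Option B has the lowest safety factor, n = 1.25.

option B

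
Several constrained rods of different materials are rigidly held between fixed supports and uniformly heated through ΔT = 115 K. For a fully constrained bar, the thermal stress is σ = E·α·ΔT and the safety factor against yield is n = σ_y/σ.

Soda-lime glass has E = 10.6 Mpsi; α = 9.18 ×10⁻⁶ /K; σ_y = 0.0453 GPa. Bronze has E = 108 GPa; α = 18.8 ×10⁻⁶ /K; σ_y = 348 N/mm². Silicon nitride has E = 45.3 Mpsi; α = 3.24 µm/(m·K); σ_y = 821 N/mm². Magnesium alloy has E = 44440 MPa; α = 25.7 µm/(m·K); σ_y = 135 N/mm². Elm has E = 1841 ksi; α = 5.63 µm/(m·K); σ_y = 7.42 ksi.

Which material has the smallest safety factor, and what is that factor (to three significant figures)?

soda-lime glass, n = 0.587

With everything in SI (GPa, ×10⁻⁶/K, MPa):
  soda-lime glass: E = 73.08, α = 9.18, σ_y = 45.30 → σ = 77.2 MPa, n = 0.587
  bronze: E = 108.0, α = 18.8, σ_y = 348.0 → σ = 233 MPa, n = 1.49
  silicon nitride: E = 312.3, α = 3.24, σ_y = 821.0 → σ = 116 MPa, n = 7.05
  magnesium alloy: E = 44.44, α = 25.7, σ_y = 135.0 → σ = 131 MPa, n = 1.03
  elm: E = 12.69, α = 5.63, σ_y = 51.16 → σ = 8.22 MPa, n = 6.23
Soda-lime glass has the lowest safety factor, n = 0.587.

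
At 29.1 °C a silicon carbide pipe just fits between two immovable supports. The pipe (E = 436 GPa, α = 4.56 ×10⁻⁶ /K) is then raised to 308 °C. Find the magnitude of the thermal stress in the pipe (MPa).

554 MPa

ΔT = 278.9 K. Constrained thermal stress σ = E·α·ΔT = 436.0×10³ MPa × 4.56×10⁻⁶ × 278.9 = 554 MPa (compressive).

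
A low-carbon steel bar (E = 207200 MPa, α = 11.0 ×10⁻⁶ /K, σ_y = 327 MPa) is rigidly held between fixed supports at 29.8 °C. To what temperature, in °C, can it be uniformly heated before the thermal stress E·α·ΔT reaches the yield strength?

173 °C

E = 207200 MPa = 207.2 GPa.
E·α·ΔT = 327.0 MPa ⇒ ΔT = 327.0 / (207.2×10³ × 11.0×10⁻⁶) = 143.5 K.
T = 29.8 + 143.5 = 173.3 °C.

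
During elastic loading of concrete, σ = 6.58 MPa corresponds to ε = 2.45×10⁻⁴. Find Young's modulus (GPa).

26.9 GPa

E = σ/ε = 6.58 MPa / 2.45×10⁻⁴ = 26860 MPa = 26.9 GPa.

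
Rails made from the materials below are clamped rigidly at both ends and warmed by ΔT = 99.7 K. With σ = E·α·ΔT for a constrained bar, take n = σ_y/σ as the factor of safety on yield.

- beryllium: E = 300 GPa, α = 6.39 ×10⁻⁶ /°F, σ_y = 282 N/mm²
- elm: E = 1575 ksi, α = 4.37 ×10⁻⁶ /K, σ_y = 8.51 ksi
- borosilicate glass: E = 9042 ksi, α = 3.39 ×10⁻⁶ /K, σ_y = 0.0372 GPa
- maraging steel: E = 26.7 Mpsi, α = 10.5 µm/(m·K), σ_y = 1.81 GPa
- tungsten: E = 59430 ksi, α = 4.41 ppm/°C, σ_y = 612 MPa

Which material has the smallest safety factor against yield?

beryllium

Per material, after unit conversion:
  beryllium: E = 300.0, α = 11.5, σ_y = 282.0 → σ = 344 MPa, n = 0.820
  elm: E = 10.86, α = 4.37, σ_y = 58.67 → σ = 4.73 MPa, n = 12.4
  borosilicate glass: E = 62.34, α = 3.39, σ_y = 37.20 → σ = 21.1 MPa, n = 1.77
  maraging steel: E = 184.1, α = 10.5, σ_y = 1810 → σ = 193 MPa, n = 9.39
  tungsten: E = 409.8, α = 4.41, σ_y = 612.0 → σ = 180 MPa, n = 3.40
Beryllium has the lowest safety factor, n = 0.820.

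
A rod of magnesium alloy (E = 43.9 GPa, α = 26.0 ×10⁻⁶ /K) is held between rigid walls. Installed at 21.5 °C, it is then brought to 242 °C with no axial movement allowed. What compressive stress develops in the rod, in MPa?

ΔT = 220.5 K. Constrained thermal stress σ = E·α·ΔT = 43.90×10³ MPa × 26.0×10⁻⁶ × 220.5 = 252 MPa (compressive).

252 MPa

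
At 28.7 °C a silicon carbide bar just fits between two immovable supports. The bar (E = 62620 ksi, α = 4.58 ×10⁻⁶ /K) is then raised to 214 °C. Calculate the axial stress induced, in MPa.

366 MPa

E = 62620 ksi = 431.7 GPa.
ΔT = 185.3 K. Constrained thermal stress σ = E·α·ΔT = 431.7×10³ MPa × 4.58×10⁻⁶ × 185.3 = 366 MPa (compressive).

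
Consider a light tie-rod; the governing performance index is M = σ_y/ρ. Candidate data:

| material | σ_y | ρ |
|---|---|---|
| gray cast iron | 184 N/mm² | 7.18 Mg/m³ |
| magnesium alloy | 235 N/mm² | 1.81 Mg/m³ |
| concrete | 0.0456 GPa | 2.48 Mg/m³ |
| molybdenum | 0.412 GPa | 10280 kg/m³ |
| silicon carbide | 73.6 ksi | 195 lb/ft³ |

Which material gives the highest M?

silicon carbide

Normalizing units and computing the index:
  gray cast iron: σ_y = 184.0 MPa, ρ = 7180 kg/m³
  magnesium alloy: σ_y = 235.0 MPa, ρ = 1810 kg/m³
  concrete: σ_y = 45.60 MPa, ρ = 2480 kg/m³
  molybdenum: σ_y = 412.0 MPa, ρ = 10280 kg/m³
  silicon carbide: σ_y = 507.5 MPa, ρ = 3124 kg/m³
  silicon carbide: M = 162 kN·m/kg
  magnesium alloy: M = 130 kN·m/kg
  molybdenum: M = 40.1 kN·m/kg
  gray cast iron: M = 25.6 kN·m/kg
  concrete: M = 18.4 kN·m/kg
The maximum is for silicon carbide.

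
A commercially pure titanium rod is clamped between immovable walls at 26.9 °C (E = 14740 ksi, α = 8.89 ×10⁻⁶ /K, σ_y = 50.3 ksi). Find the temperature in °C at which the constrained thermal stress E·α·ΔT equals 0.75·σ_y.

E = 14740 ksi = 101.6 GPa.
σ_y = 50.3 ksi = 346.8 MPa.
E·α·ΔT = 260.1 MPa ⇒ ΔT = 260.1 / (101.6×10³ × 8.89×10⁻⁶) = 287.9 K.
T = 26.9 + 287.9 = 314.8 °C.

315 °C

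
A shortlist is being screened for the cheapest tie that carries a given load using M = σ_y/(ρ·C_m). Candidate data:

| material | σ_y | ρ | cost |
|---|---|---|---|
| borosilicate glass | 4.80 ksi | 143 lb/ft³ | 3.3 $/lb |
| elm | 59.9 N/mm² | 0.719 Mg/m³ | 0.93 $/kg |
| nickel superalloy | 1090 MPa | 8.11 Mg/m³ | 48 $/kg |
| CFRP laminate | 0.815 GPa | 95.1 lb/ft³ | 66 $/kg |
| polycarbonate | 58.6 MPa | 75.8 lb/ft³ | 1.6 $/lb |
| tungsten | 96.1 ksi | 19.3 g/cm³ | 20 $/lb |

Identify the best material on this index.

elm

In SI units:
  borosilicate glass: σ_y = 33.09 MPa, ρ = 2291 kg/m³, cost = 7.275 $/kg
  elm: σ_y = 59.90 MPa, ρ = 719.0 kg/m³, cost = 0.9300 $/kg
  nickel superalloy: σ_y = 1090 MPa, ρ = 8110 kg/m³, cost = 48.00 $/kg
  CFRP laminate: σ_y = 815.0 MPa, ρ = 1523 kg/m³, cost = 66.00 $/kg
  polycarbonate: σ_y = 58.60 MPa, ρ = 1214 kg/m³, cost = 3.527 $/kg
  tungsten: σ_y = 662.6 MPa, ρ = 19300 kg/m³, cost = 44.09 $/kg
  elm: M = 89.6 kN·m per $
  polycarbonate: M = 13.7 kN·m per $
  CFRP laminate: M = 8.11 kN·m per $
  nickel superalloy: M = 2.80 kN·m per $
  borosilicate glass: M = 1.99 kN·m per $
  tungsten: M = 0.779 kN·m per $
The maximum is for elm.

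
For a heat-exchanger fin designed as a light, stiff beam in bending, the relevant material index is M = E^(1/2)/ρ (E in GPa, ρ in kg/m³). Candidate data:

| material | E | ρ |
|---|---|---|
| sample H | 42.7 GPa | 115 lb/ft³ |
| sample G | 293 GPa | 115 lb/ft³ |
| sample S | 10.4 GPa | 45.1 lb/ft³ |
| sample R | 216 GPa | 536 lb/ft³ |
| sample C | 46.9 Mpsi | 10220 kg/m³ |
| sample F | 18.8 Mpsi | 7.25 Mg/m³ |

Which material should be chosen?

sample G

Normalizing units and computing the index:
  sample H: E = 42.70 GPa, ρ = 1842 kg/m³
  sample G: E = 293.0 GPa, ρ = 1842 kg/m³
  sample S: E = 10.40 GPa, ρ = 722.4 kg/m³
  sample R: E = 216.0 GPa, ρ = 8586 kg/m³
  sample C: E = 323.4 GPa, ρ = 10220 kg/m³
  sample F: E = 129.6 GPa, ρ = 7250 kg/m³
  sample G: M = 9.29×10⁻³
  sample S: M = 4.46×10⁻³
  sample H: M = 3.55×10⁻³
  sample C: M = 1.76×10⁻³
  sample R: M = 1.71×10⁻³
  sample F: M = 1.57×10⁻³
The maximum is for sample G.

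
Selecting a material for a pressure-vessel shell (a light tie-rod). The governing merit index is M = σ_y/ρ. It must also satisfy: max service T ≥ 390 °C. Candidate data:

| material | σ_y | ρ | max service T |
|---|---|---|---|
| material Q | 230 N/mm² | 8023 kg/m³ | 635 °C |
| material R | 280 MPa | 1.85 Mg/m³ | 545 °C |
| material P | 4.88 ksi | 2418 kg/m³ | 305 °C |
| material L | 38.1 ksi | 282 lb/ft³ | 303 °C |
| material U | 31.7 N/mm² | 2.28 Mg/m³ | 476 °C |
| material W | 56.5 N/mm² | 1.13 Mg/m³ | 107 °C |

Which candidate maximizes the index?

material R

Screen on constraints: max service T ≥ 390 °C. Survivors: material Q, material R, material U.
In SI units:
  material Q: σ_y = 230.0 MPa, ρ = 8023 kg/m³
  material R: σ_y = 280.0 MPa, ρ = 1850 kg/m³
  material U: σ_y = 31.70 MPa, ρ = 2280 kg/m³
  material R: M = 151 kN·m/kg
  material Q: M = 28.7 kN·m/kg
  material U: M = 13.9 kN·m/kg
Material R has the largest M.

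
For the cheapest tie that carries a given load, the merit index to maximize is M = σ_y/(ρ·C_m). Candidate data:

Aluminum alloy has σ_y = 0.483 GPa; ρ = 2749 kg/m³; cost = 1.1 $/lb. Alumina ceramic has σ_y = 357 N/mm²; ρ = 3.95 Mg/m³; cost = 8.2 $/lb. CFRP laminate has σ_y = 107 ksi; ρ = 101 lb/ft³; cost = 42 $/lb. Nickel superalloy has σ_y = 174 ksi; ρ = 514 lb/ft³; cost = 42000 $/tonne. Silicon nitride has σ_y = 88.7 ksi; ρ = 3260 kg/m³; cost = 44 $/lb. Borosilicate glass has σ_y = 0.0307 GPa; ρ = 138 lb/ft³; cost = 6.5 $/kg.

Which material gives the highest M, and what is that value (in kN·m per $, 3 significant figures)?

aluminum alloy, M = 72.5 kN·m per $

Normalizing units and computing the index:
  aluminum alloy: σ_y = 483.0 MPa, ρ = 2749 kg/m³, cost = 2.425 $/kg
  alumina ceramic: σ_y = 357.0 MPa, ρ = 3950 kg/m³, cost = 18.08 $/kg
  CFRP laminate: σ_y = 737.7 MPa, ρ = 1618 kg/m³, cost = 92.59 $/kg
  nickel superalloy: σ_y = 1200 MPa, ρ = 8233 kg/m³, cost = 42.00 $/kg
  silicon nitride: σ_y = 611.6 MPa, ρ = 3260 kg/m³, cost = 97.00 $/kg
  borosilicate glass: σ_y = 30.70 MPa, ρ = 2211 kg/m³, cost = 6.500 $/kg
  aluminum alloy: M = 72.5 kN·m per $
  alumina ceramic: M = 5.00 kN·m per $
  CFRP laminate: M = 4.92 kN·m per $
  nickel superalloy: M = 3.47 kN·m per $
  borosilicate glass: M = 2.14 kN·m per $
  silicon nitride: M = 1.93 kN·m per $
Highest index: aluminum alloy.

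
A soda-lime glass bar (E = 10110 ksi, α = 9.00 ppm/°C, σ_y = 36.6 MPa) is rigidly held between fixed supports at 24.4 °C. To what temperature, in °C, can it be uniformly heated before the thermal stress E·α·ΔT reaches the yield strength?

82.7 °C

E = 10110 ksi = 69.71 GPa.
E·α·ΔT = 36.60 MPa ⇒ ΔT = 36.60 / (69.71×10³ × 9.00×10⁻⁶) = 58.34 K.
T = 24.4 + 58.34 = 82.74 °C.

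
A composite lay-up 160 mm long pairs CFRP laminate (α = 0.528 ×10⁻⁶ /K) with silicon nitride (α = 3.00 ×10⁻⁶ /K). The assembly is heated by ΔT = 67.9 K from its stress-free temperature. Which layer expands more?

α(CFRP laminate) = 0.528×10⁻⁶/K vs α(silicon nitride) = 3.00×10⁻⁶/K.
Higher α expands more for the same ΔT: silicon nitride.

silicon nitride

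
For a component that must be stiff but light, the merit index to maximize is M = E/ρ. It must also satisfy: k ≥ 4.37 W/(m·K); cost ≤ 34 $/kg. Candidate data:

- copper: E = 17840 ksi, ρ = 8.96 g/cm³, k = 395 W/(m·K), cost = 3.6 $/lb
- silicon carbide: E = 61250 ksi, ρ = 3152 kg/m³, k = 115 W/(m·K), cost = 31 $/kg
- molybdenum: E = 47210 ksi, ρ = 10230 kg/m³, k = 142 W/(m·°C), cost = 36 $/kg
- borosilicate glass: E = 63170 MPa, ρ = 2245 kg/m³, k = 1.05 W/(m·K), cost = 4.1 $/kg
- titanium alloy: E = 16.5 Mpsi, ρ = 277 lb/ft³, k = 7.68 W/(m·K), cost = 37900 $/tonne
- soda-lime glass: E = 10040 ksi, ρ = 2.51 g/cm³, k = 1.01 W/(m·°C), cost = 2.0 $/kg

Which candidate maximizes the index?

Screen on constraints: k ≥ 4.37 W/(m·K); cost ≤ 34 $/kg. Survivors: copper, silicon carbide.
Convert each candidate to consistent units, then evaluate M:
  copper: E = 123.0 GPa, ρ = 8960 kg/m³
  silicon carbide: E = 422.3 GPa, ρ = 3152 kg/m³
  silicon carbide: M = 134 MN·m/kg
  copper: M = 13.7 MN·m/kg
The maximum is for silicon carbide.

silicon carbide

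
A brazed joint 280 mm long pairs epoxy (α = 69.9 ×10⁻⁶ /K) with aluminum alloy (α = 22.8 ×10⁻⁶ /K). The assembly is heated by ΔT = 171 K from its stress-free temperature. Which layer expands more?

α(epoxy) = 69.9×10⁻⁶/K vs α(aluminum alloy) = 22.8×10⁻⁶/K.
Higher α expands more for the same ΔT: epoxy.

epoxy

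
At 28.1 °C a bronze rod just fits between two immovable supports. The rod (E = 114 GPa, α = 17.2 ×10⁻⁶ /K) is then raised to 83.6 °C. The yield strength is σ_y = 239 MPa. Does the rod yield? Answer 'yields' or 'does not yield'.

does not yield

ΔT = 55.50 K. Constrained thermal stress σ = E·α·ΔT = 114.0×10³ MPa × 17.2×10⁻⁶ × 55.50 = 109 MPa (compressive).
Compare to σ_y = 239 MPa: σ < σ_y, so it does not yield.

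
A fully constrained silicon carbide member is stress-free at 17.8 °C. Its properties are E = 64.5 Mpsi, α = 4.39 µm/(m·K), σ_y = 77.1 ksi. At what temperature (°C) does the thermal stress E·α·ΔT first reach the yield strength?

E = 64.5 Mpsi = 444.7 GPa.
σ_y = 77.1 ksi = 531.6 MPa.
E·α·ΔT = 531.6 MPa ⇒ ΔT = 531.6 / (444.7×10³ × 4.39×10⁻⁶) = 272.3 K.
T = 17.8 + 272.3 = 290.1 °C.

290 °C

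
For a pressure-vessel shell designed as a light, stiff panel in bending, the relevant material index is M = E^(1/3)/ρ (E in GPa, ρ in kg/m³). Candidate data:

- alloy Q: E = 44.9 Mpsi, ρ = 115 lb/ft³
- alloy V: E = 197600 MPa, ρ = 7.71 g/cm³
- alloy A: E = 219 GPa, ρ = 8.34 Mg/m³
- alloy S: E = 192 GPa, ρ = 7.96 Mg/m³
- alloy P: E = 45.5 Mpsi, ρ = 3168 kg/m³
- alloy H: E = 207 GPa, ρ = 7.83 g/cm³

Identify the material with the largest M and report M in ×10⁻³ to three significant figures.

Putting every candidate on a common basis:
  alloy Q: E = 309.6 GPa, ρ = 1842 kg/m³
  alloy V: E = 197.6 GPa, ρ = 7710 kg/m³
  alloy A: E = 219.0 GPa, ρ = 8340 kg/m³
  alloy S: E = 192.0 GPa, ρ = 7960 kg/m³
  alloy P: E = 313.7 GPa, ρ = 3168 kg/m³
  alloy H: E = 207.0 GPa, ρ = 7830 kg/m³
  alloy Q: M = 3.67×10⁻³
  alloy P: M = 2.14×10⁻³
  alloy H: M = 0.755×10⁻³
  alloy V: M = 0.755×10⁻³
  alloy S: M = 0.725×10⁻³
  alloy A: M = 0.723×10⁻³
Alloy Q ranks first.

alloy Q, M = 3.67×10⁻³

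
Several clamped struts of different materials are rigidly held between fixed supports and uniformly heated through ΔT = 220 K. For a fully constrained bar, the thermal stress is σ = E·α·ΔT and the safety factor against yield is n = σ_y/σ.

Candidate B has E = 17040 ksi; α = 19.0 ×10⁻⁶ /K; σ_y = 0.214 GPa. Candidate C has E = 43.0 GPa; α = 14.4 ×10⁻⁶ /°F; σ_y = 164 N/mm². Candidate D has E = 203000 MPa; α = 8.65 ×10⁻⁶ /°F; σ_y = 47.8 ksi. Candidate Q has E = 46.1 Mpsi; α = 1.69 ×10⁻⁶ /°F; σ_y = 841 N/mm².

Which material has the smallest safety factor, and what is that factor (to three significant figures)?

With everything in SI (GPa, ×10⁻⁶/K, MPa):
  candidate B: E = 117.5, α = 19.0, σ_y = 214.0 → σ = 491 MPa, n = 0.436
  candidate C: E = 43.00, α = 25.9, σ_y = 164.0 → σ = 245 MPa, n = 0.669
  candidate D: E = 203.0, α = 15.6, σ_y = 329.6 → σ = 695 MPa, n = 0.474
  candidate Q: E = 317.8, α = 3.04, σ_y = 841.0 → σ = 213 MPa, n = 3.95
Candidate B has the lowest safety factor, n = 0.436.

candidate B, n = 0.436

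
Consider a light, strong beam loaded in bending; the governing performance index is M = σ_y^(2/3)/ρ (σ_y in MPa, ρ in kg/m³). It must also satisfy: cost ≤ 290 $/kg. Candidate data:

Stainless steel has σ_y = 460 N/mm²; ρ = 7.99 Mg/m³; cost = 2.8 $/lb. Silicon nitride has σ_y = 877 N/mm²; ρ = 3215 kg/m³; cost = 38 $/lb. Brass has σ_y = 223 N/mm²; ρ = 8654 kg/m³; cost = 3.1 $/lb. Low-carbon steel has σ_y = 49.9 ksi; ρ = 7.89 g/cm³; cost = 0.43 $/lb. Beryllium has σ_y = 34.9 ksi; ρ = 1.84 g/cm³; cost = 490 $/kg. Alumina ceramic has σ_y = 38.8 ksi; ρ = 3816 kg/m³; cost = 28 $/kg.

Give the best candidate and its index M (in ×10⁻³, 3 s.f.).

Screen on constraints: cost ≤ 290 $/kg. Survivors: stainless steel, silicon nitride, brass, low-carbon steel, alumina ceramic.
Normalizing units and computing the index:
  stainless steel: σ_y = 460.0 MPa, ρ = 7990 kg/m³
  silicon nitride: σ_y = 877.0 MPa, ρ = 3215 kg/m³
  brass: σ_y = 223.0 MPa, ρ = 8654 kg/m³
  low-carbon steel: σ_y = 344.0 MPa, ρ = 7890 kg/m³
  alumina ceramic: σ_y = 267.5 MPa, ρ = 3816 kg/m³
  silicon nitride: M = 28.5×10⁻³
  alumina ceramic: M = 10.9×10⁻³
  stainless steel: M = 7.46×10⁻³
  low-carbon steel: M = 6.22×10⁻³
  brass: M = 4.25×10⁻³
The maximum is for silicon nitride.

silicon nitride, M = 28.5×10⁻³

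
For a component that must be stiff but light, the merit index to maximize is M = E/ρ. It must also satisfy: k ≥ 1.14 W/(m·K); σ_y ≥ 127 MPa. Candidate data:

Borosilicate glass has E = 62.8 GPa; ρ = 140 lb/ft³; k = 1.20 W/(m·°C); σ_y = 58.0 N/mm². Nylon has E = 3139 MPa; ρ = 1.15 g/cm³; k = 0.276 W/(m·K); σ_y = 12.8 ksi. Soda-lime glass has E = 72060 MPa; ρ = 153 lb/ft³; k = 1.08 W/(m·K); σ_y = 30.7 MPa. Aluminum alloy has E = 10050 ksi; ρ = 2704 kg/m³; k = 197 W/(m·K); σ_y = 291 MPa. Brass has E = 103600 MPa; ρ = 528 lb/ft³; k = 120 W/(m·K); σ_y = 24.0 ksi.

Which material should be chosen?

Screen on constraints: k ≥ 1.14 W/(m·K); σ_y ≥ 127 MPa. Survivors: aluminum alloy, brass.
Convert each candidate to consistent units, then evaluate M:
  aluminum alloy: E = 69.29 GPa, ρ = 2704 kg/m³
  brass: E = 103.6 GPa, ρ = 8458 kg/m³
  aluminum alloy: M = 25.6 MN·m/kg
  brass: M = 12.2 MN·m/kg
Aluminum alloy has the largest M.

aluminum alloy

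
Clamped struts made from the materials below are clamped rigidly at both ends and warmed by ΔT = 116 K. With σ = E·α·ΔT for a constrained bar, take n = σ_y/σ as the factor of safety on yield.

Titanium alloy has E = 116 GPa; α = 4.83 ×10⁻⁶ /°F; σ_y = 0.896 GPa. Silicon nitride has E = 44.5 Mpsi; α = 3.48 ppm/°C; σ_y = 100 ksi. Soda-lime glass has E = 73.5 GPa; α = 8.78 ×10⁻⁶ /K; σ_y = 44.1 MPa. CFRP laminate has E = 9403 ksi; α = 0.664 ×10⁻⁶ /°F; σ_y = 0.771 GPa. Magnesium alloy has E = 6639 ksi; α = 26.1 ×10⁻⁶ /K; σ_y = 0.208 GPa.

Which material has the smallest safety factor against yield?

soda-lime glass

Converting E to GPa, α to ×10⁻⁶/K, σ_y to MPa, then σ and n for each:
  titanium alloy: E = 116.0, α = 8.69, σ_y = 896.0 → σ = 117 MPa, n = 7.66
  silicon nitride: E = 306.8, α = 3.48, σ_y = 689.5 → σ = 124 MPa, n = 5.57
  soda-lime glass: E = 73.50, α = 8.78, σ_y = 44.10 → σ = 74.9 MPa, n = 0.589
  CFRP laminate: E = 64.83, α = 1.20, σ_y = 771.0 → σ = 8.99 MPa, n = 85.8
  magnesium alloy: E = 45.77, α = 26.1, σ_y = 208.0 → σ = 139 MPa, n = 1.50
Smallest n: soda-lime glass with n = 0.589.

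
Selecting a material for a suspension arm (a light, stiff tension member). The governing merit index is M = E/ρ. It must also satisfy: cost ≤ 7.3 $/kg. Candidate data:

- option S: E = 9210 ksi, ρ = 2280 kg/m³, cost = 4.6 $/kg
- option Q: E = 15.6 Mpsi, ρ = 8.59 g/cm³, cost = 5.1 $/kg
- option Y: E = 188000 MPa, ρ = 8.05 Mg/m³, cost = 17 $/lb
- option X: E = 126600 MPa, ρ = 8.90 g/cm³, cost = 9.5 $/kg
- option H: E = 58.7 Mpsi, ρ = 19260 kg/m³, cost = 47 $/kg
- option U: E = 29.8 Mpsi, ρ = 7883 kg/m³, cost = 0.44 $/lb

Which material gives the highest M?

option S

Screen on constraints: cost ≤ 7.3 $/kg. Survivors: option S, option Q, option U.
Putting every candidate on a common basis:
  option S: E = 63.50 GPa, ρ = 2280 kg/m³
  option Q: E = 107.6 GPa, ρ = 8590 kg/m³
  option U: E = 205.5 GPa, ρ = 7883 kg/m³
  option S: M = 27.9 MN·m/kg
  option U: M = 26.1 MN·m/kg
  option Q: M = 12.5 MN·m/kg
Option S has the largest M.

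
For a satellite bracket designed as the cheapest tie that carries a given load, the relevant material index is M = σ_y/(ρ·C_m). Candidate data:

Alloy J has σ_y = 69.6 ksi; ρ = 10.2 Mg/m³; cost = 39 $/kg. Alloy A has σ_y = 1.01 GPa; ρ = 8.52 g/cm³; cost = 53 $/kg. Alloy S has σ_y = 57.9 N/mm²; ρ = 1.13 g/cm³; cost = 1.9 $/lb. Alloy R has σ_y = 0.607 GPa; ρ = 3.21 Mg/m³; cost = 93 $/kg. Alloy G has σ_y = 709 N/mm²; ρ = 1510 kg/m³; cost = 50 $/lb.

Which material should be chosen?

Putting every candidate on a common basis:
  alloy J: σ_y = 479.9 MPa, ρ = 10200 kg/m³, cost = 39.00 $/kg
  alloy A: σ_y = 1010 MPa, ρ = 8520 kg/m³, cost = 53.00 $/kg
  alloy S: σ_y = 57.90 MPa, ρ = 1130 kg/m³, cost = 4.189 $/kg
  alloy R: σ_y = 607.0 MPa, ρ = 3210 kg/m³, cost = 93.00 $/kg
  alloy G: σ_y = 709.0 MPa, ρ = 1510 kg/m³, cost = 110.2 $/kg
  alloy S: M = 12.2 kN·m per $
  alloy G: M = 4.26 kN·m per $
  alloy A: M = 2.24 kN·m per $
  alloy R: M = 2.03 kN·m per $
  alloy J: M = 1.21 kN·m per $
Highest index: alloy S.

alloy S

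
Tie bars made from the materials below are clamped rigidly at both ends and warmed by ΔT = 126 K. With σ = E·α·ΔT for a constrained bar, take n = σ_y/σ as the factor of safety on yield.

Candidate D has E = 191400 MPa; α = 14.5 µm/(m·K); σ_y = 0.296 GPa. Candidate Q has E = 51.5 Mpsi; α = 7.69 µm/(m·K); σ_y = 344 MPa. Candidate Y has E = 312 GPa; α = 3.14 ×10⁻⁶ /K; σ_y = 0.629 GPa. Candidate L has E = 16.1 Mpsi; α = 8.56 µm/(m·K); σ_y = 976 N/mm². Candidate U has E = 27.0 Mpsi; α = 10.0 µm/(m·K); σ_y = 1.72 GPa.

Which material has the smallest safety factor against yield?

With everything in SI (GPa, ×10⁻⁶/K, MPa):
  candidate D: E = 191.4, α = 14.5, σ_y = 296.0 → σ = 350 MPa, n = 0.846
  candidate Q: E = 355.1, α = 7.69, σ_y = 344.0 → σ = 344 MPa, n = 1.00
  candidate Y: E = 312.0, α = 3.14, σ_y = 629.0 → σ = 123 MPa, n = 5.10
  candidate L: E = 111.0, α = 8.56, σ_y = 976.0 → σ = 120 MPa, n = 8.15
  candidate U: E = 186.2, α = 10.0, σ_y = 1720 → σ = 235 MPa, n = 7.33
The minimum is candidate D at n = 0.846.

candidate D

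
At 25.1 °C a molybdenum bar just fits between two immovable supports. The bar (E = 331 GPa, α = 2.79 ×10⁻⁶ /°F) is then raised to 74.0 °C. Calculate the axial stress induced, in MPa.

81.3 MPa

α = 2.79×10⁻⁶/°F × 9/5 = 5.02×10⁻⁶/K.
ΔT = 48.90 K. Constrained thermal stress σ = E·α·ΔT = 331.0×10³ MPa × 5.02×10⁻⁶ × 48.90 = 81.3 MPa (compressive).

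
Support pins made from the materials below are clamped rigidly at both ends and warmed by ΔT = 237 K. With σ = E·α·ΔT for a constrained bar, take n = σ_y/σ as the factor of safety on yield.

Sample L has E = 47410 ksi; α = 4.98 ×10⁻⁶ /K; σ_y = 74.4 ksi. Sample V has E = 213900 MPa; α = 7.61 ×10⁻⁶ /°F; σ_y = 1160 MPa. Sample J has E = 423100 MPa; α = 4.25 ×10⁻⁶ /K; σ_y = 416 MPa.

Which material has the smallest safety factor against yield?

sample J

With everything in SI (GPa, ×10⁻⁶/K, MPa):
  sample L: E = 326.9, α = 4.98, σ_y = 513.0 → σ = 386 MPa, n = 1.33
  sample V: E = 213.9, α = 13.7, σ_y = 1160 → σ = 694 MPa, n = 1.67
  sample J: E = 423.1, α = 4.25, σ_y = 416.0 → σ = 426 MPa, n = 0.976
Smallest n: sample J with n = 0.976.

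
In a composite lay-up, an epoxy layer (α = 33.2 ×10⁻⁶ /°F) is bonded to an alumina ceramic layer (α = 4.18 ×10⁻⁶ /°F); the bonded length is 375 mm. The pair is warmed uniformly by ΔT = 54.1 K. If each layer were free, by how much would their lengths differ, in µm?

epoxy: α = 33.2×10⁻⁶/°F × 9/5 = 59.8×10⁻⁶/K.
alumina ceramic: α = 4.18×10⁻⁶/°F × 9/5 = 7.52×10⁻⁶/K.
Δα = |59.8 − 7.52|×10⁻⁶/K = 52.2×10⁻⁶/K.
ΔL_mismatch = Δα·L·ΔT = 52.2×10⁻⁶ × 375.0 mm × 54.1 K = 1060 µm.

1060 µm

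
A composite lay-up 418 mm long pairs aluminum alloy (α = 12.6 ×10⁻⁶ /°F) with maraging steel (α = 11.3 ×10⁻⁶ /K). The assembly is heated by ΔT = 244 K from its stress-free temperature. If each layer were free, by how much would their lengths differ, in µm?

aluminum alloy: α = 12.6×10⁻⁶/°F × 9/5 = 22.7×10⁻⁶/K.
Δα = |22.7 − 11.3|×10⁻⁶/K = 11.4×10⁻⁶/K.
ΔL_mismatch = Δα·L·ΔT = 11.4×10⁻⁶ × 418.0 mm × 244.0 K = 1160 µm.

1160 µm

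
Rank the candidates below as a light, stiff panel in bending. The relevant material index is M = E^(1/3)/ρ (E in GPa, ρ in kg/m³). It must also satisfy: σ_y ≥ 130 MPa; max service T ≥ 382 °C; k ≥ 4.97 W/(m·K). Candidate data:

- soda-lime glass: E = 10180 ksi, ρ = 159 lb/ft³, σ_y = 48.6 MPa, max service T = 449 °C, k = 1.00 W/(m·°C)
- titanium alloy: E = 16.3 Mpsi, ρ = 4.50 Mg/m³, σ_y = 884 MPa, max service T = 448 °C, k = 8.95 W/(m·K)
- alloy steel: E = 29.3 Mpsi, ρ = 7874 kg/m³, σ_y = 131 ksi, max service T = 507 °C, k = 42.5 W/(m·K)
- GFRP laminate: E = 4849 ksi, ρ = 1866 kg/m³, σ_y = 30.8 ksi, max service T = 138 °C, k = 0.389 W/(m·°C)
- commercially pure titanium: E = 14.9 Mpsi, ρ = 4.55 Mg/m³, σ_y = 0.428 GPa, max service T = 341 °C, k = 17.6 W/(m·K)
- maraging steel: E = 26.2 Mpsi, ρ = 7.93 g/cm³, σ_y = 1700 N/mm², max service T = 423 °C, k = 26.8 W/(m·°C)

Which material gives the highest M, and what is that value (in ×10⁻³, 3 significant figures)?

Screen on constraints: σ_y ≥ 130 MPa; max service T ≥ 382 °C; k ≥ 4.97 W/(m·K). Survivors: titanium alloy, alloy steel, maraging steel.
Putting every candidate on a common basis:
  titanium alloy: E = 112.4 GPa, ρ = 4500 kg/m³
  alloy steel: E = 202.0 GPa, ρ = 7874 kg/m³
  maraging steel: E = 180.6 GPa, ρ = 7930 kg/m³
  titanium alloy: M = 1.07×10⁻³
  alloy steel: M = 0.745×10⁻³
  maraging steel: M = 0.713×10⁻³
Titanium alloy ranks first.

titanium alloy, M = 1.07×10⁻³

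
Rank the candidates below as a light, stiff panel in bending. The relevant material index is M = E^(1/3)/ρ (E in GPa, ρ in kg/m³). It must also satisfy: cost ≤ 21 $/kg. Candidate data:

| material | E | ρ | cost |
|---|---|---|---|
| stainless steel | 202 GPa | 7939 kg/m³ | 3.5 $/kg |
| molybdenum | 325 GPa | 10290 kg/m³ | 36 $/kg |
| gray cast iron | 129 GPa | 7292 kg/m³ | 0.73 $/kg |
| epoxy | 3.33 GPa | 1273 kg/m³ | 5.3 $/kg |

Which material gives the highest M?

Screen on constraints: cost ≤ 21 $/kg. Survivors: stainless steel, gray cast iron, epoxy.
Per-candidate index values:
  epoxy: M = 1.17×10⁻³
  stainless steel: M = 0.739×10⁻³
  gray cast iron: M = 0.693×10⁻³
Highest index: epoxy.

epoxy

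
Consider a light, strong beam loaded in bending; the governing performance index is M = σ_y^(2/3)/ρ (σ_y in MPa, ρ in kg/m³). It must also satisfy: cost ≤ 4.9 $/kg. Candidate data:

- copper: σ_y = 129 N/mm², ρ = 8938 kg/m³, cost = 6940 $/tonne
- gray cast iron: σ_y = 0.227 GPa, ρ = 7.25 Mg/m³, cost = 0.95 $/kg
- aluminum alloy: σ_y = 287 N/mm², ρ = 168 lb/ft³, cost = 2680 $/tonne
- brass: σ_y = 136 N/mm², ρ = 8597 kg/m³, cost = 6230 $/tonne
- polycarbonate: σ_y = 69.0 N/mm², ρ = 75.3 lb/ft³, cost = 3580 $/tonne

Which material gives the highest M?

Screen on constraints: cost ≤ 4.9 $/kg. Survivors: gray cast iron, aluminum alloy, polycarbonate.
Normalizing units and computing the index:
  gray cast iron: σ_y = 227.0 MPa, ρ = 7250 kg/m³
  aluminum alloy: σ_y = 287.0 MPa, ρ = 2691 kg/m³
  polycarbonate: σ_y = 69.00 MPa, ρ = 1206 kg/m³
  aluminum alloy: M = 16.2×10⁻³
  polycarbonate: M = 13.9×10⁻³
  gray cast iron: M = 5.13×10⁻³
Highest index: aluminum alloy.

aluminum alloy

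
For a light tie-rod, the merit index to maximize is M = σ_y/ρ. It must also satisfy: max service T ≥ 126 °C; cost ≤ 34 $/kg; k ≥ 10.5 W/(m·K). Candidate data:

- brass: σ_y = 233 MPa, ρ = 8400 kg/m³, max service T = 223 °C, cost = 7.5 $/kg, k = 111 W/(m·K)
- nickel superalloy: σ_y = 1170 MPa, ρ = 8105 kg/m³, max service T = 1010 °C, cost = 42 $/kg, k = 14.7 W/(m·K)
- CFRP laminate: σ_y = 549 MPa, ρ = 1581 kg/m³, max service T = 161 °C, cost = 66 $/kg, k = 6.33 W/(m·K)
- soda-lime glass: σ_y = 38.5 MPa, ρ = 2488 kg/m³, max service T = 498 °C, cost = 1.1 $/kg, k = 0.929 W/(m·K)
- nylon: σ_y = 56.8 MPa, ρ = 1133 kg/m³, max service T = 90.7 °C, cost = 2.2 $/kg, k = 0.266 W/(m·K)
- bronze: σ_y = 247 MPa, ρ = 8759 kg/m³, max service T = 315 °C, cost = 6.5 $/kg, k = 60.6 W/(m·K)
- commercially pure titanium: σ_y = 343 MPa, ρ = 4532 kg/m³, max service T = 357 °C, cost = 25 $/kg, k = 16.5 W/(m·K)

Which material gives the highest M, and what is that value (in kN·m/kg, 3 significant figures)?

commercially pure titanium, M = 75.7 kN·m/kg

Screen on constraints: max service T ≥ 126 °C; cost ≤ 34 $/kg; k ≥ 10.5 W/(m·K). Survivors: brass, bronze, commercially pure titanium.
Evaluate M for each candidate:
  commercially pure titanium: M = 75.7 kN·m/kg
  bronze: M = 28.2 kN·m/kg
  brass: M = 27.7 kN·m/kg
Highest index: commercially pure titanium.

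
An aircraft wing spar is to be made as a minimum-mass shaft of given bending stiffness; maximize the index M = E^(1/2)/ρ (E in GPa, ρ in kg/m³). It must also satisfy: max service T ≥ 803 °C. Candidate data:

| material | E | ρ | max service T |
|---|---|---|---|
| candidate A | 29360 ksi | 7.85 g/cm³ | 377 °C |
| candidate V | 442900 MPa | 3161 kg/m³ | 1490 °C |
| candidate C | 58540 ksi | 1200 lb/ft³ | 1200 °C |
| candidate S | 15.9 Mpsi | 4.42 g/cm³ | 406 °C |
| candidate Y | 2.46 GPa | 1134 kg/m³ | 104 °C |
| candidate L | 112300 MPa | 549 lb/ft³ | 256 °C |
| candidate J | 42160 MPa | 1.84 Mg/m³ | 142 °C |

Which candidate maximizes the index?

candidate V

Screen on constraints: max service T ≥ 803 °C. Survivors: candidate V, candidate C.
Convert each candidate to consistent units, then evaluate M:
  candidate V: E = 442.9 GPa, ρ = 3161 kg/m³
  candidate C: E = 403.6 GPa, ρ = 19220 kg/m³
  candidate V: M = 6.66×10⁻³
  candidate C: M = 1.05×10⁻³
The maximum is for candidate V.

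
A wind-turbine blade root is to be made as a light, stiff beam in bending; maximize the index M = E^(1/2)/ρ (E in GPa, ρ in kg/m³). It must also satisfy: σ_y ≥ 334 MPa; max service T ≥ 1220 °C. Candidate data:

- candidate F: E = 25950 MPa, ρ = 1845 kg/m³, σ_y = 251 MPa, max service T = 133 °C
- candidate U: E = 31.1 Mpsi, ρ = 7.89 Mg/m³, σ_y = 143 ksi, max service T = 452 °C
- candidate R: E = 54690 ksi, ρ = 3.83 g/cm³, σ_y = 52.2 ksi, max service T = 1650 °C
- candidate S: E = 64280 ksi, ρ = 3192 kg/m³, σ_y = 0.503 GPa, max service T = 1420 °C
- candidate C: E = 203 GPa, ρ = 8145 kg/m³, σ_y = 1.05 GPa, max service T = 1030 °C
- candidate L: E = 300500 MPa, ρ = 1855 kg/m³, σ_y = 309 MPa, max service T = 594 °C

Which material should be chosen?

candidate S

Screen on constraints: σ_y ≥ 334 MPa; max service T ≥ 1220 °C. Survivors: candidate R, candidate S.
Putting every candidate on a common basis:
  candidate R: E = 377.1 GPa, ρ = 3830 kg/m³
  candidate S: E = 443.2 GPa, ρ = 3192 kg/m³
  candidate S: M = 6.60×10⁻³
  candidate R: M = 5.07×10⁻³
The maximum is for candidate S.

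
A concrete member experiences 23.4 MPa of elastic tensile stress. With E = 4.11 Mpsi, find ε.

E = 4.11 Mpsi = 28.34 GPa = 28340 MPa.
ε = σ/E = 23.4 / 28340 = 8.26×10⁻⁴.

8.26×10⁻⁴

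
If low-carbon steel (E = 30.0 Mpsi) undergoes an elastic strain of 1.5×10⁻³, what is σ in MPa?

310 MPa

E = 30.0 Mpsi = 206.8 GPa.
σ = E·ε = 206800 MPa × 1.5×10⁻³ = 310 MPa.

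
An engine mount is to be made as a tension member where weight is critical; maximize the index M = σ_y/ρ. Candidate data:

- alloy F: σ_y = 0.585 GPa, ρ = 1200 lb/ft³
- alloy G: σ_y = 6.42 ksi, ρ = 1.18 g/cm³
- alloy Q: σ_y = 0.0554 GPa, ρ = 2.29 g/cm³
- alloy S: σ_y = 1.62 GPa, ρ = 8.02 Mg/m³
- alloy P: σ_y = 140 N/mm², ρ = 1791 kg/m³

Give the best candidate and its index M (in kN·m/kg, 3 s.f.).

alloy S, M = 202 kN·m/kg

Putting every candidate on a common basis:
  alloy F: σ_y = 585.0 MPa, ρ = 19220 kg/m³
  alloy G: σ_y = 44.26 MPa, ρ = 1180 kg/m³
  alloy Q: σ_y = 55.40 MPa, ρ = 2290 kg/m³
  alloy S: σ_y = 1620 MPa, ρ = 8020 kg/m³
  alloy P: σ_y = 140.0 MPa, ρ = 1791 kg/m³
  alloy S: M = 202 kN·m/kg
  alloy P: M = 78.2 kN·m/kg
  alloy G: M = 37.5 kN·m/kg
  alloy F: M = 30.4 kN·m/kg
  alloy Q: M = 24.2 kN·m/kg
Alloy S has the largest M.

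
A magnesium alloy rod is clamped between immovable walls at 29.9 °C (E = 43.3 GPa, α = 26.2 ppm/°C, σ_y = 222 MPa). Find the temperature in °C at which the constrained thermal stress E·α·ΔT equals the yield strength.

226 °C

E·α·ΔT = 222.0 MPa ⇒ ΔT = 222.0 / (43.30×10³ × 26.2×10⁻⁶) = 195.7 K.
T = 29.9 + 195.7 = 225.6 °C.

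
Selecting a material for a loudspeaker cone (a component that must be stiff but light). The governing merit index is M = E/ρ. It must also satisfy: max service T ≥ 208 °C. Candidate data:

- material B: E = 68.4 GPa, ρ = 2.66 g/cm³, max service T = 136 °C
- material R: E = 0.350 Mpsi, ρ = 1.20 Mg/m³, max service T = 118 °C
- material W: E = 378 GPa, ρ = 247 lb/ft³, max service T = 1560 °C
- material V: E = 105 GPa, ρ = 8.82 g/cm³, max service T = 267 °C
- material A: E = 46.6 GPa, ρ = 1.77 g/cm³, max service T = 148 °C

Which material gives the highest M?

material W

Screen on constraints: max service T ≥ 208 °C. Survivors: material W, material V.
Normalizing units and computing the index:
  material W: E = 378.0 GPa, ρ = 3957 kg/m³
  material V: E = 105.0 GPa, ρ = 8820 kg/m³
  material W: M = 95.5 MN·m/kg
  material V: M = 11.9 MN·m/kg
Material W has the largest M.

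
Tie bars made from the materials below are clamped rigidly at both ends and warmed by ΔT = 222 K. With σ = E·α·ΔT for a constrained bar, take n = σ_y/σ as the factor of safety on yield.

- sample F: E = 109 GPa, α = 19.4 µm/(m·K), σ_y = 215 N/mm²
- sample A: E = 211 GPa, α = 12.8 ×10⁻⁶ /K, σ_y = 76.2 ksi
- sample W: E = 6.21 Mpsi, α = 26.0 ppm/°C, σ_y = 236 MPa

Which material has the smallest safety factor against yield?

Converting E to GPa, α to ×10⁻⁶/K, σ_y to MPa, then σ and n for each:
  sample F: E = 109.0, α = 19.4, σ_y = 215.0 → σ = 469 MPa, n = 0.458
  sample A: E = 211.0, α = 12.8, σ_y = 525.4 → σ = 600 MPa, n = 0.876
  sample W: E = 42.82, α = 26.0, σ_y = 236.0 → σ = 247 MPa, n = 0.955
Smallest n: sample F with n = 0.458.

sample F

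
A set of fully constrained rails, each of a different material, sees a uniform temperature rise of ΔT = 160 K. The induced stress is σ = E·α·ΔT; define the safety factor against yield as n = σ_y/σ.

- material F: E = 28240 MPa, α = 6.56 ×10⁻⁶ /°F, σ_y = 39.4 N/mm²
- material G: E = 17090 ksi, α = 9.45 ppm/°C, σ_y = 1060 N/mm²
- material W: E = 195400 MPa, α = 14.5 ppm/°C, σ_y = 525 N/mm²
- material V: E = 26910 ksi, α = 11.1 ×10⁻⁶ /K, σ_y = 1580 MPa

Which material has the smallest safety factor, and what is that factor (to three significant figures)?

material F, n = 0.738

With everything in SI (GPa, ×10⁻⁶/K, MPa):
  material F: E = 28.24, α = 11.8, σ_y = 39.40 → σ = 53.4 MPa, n = 0.738
  material G: E = 117.8, α = 9.45, σ_y = 1060 → σ = 178 MPa, n = 5.95
  material W: E = 195.4, α = 14.5, σ_y = 525.0 → σ = 453 MPa, n = 1.16
  material V: E = 185.5, α = 11.1, σ_y = 1580 → σ = 330 MPa, n = 4.79
Smallest n: material F with n = 0.738.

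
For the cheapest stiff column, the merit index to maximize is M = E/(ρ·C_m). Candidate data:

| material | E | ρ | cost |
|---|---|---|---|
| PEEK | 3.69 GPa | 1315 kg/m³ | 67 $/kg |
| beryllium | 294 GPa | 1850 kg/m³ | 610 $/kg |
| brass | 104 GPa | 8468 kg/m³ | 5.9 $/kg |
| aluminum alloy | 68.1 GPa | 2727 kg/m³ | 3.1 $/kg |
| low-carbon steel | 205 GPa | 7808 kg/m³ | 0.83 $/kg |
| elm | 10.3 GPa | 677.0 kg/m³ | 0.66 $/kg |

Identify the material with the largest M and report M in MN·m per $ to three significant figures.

Per-candidate index values:
  low-carbon steel: M = 31.6 MN·m per $
  elm: M = 23.1 MN·m per $
  aluminum alloy: M = 8.06 MN·m per $
  brass: M = 2.08 MN·m per $
  beryllium: M = 0.261 MN·m per $
  PEEK: M = 0.0419 MN·m per $
Low-carbon steel ranks first.

low-carbon steel, M = 31.6 MN·m per $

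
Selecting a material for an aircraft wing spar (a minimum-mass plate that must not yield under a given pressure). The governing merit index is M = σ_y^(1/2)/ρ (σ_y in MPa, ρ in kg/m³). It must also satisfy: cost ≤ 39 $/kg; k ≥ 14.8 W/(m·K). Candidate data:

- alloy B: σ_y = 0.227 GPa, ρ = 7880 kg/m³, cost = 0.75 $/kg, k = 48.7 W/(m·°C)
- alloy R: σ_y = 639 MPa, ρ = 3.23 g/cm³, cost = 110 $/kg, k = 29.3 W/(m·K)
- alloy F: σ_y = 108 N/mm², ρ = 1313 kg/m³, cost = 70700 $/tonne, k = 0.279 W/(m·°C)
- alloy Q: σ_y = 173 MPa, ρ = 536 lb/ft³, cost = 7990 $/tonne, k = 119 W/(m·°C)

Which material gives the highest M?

Screen on constraints: cost ≤ 39 $/kg; k ≥ 14.8 W/(m·K). Survivors: alloy B, alloy Q.
Putting every candidate on a common basis:
  alloy B: σ_y = 227.0 MPa, ρ = 7880 kg/m³
  alloy Q: σ_y = 173.0 MPa, ρ = 8586 kg/m³
  alloy B: M = 1.91×10⁻³
  alloy Q: M = 1.53×10⁻³
Highest index: alloy B.

alloy B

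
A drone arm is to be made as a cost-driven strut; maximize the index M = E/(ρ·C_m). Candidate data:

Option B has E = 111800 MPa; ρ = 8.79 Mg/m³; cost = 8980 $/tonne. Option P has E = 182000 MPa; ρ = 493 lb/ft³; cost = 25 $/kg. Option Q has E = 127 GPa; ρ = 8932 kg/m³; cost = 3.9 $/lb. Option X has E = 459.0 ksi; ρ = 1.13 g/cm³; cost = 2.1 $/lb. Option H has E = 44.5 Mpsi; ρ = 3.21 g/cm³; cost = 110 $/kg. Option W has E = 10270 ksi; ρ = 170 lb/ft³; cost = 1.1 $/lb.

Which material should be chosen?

option W

Convert each candidate to consistent units, then evaluate M:
  option B: E = 111.8 GPa, ρ = 8790 kg/m³, cost = 8.980 $/kg
  option P: E = 182.0 GPa, ρ = 7897 kg/m³, cost = 25.00 $/kg
  option Q: E = 127.0 GPa, ρ = 8932 kg/m³, cost = 8.598 $/kg
  option X: E = 3.165 GPa, ρ = 1130 kg/m³, cost = 4.630 $/kg
  option H: E = 306.8 GPa, ρ = 3210 kg/m³, cost = 110.0 $/kg
  option W: E = 70.81 GPa, ρ = 2723 kg/m³, cost = 2.425 $/kg
  option W: M = 10.7 MN·m per $
  option Q: M = 1.65 MN·m per $
  option B: M = 1.42 MN·m per $
  option P: M = 0.922 MN·m per $
  option H: M = 0.869 MN·m per $
  option X: M = 0.605 MN·m per $
The maximum is for option W.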